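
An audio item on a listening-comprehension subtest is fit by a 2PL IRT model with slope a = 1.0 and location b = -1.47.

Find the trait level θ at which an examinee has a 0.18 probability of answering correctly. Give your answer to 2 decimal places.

-2.99

P(θ) = 1 / (1 + exp(−a(θ − b)))
logit = ln(0.1800/0.8200) = -1.5163
θ = b + logit/(a) = -1.47 + (-1.5163)/1.0000 = -2.9863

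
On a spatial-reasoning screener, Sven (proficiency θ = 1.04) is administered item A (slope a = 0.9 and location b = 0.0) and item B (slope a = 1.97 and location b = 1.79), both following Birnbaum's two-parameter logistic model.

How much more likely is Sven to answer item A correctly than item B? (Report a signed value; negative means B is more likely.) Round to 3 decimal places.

P(θ) = 1 / (1 + exp(−a(θ − b)))
P_A = 0.7183
P_B = 0.1858
P_A − P_B = 0.5325

0.532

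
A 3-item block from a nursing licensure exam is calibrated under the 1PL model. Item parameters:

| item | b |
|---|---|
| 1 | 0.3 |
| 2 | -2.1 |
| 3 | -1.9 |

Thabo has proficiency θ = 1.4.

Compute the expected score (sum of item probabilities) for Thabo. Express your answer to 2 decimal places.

2.69

P(θ) = 1 / (1 + exp(−(θ − b)))
P_1 = 1/(1+e^{-1.1000}) = 0.7503
P_2 = 1/(1+e^{-3.5000}) = 0.9707
P_3 = 1/(1+e^{-3.3000}) = 0.9644
E[score] = 0.7503 + 0.9707 + 0.9644 = 2.6854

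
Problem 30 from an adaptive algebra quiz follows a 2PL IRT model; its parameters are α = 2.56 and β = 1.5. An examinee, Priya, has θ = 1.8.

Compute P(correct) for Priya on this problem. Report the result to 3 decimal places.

P(θ) = 1 / (1 + exp(−α(θ − β)))
Exponent: 2.56 × (1.8 − 1.5) = 0.7680
1/(1 + e^{-0.7680}) = 0.6831

0.683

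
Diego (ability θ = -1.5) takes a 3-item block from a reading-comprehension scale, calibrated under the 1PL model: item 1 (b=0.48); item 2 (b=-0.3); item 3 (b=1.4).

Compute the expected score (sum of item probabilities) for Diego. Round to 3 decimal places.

0.405

P(θ) = 1 / (1 + exp(−(θ − b)))
P_1 = 1/(1+e^{1.9800}) = 0.1213
P_2 = 1/(1+e^{1.2000}) = 0.2315
P_3 = 1/(1+e^{2.9000}) = 0.0522
E[score] = 0.1213 + 0.2315 + 0.0522 = 0.4049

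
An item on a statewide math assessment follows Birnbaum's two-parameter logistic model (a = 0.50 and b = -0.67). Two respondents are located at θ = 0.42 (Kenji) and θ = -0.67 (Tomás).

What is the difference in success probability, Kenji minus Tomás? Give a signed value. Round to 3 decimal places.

0.133

P(θ) = 1 / (1 + exp(−a(θ − b)))
P(Kenji) = 0.6330  [exponent 0.5450]
P(Tomás) = 0.5000  [exponent 0.0000]
Difference = 0.6330 − 0.5000 = 0.1330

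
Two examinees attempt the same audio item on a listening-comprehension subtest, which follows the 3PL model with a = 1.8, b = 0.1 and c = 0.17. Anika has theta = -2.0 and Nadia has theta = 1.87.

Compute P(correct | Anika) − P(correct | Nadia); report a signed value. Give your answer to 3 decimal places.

P(theta) = c + (1 − c) · 1 / (1 + exp(−a(theta − b)))
P(Anika) = 0.1885  [exponent -3.7800]
P(Nadia) = 0.9671  [exponent 3.1860]
Difference = 0.1885 − 0.9671 = -0.7785

-0.779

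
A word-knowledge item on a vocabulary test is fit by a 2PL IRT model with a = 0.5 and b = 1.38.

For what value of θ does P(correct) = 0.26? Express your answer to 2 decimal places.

-0.71

P(θ) = 1 / (1 + exp(−a(θ − b)))
logit = ln(0.2600/0.7400) = -1.0460
θ = b + logit/(a) = 1.38 + (-1.0460)/0.5000 = -0.7119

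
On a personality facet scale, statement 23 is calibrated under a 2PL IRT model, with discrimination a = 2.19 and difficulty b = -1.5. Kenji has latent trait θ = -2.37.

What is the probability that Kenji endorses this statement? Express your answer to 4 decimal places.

P(θ) = 1 / (1 + exp(−a(θ − b)))
Exponent: 2.19 × (-2.37 − (-1.5)) = -1.9053
1/(1 + e^{1.9053}) = 0.1295

0.1295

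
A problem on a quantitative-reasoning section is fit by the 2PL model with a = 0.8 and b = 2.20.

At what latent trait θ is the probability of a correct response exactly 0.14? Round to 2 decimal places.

-0.07

P(θ) = 1 / (1 + exp(−a(θ − b)))
logit = ln(0.1400/0.8600) = -1.8153
θ = b + logit/(a) = 2.20 + (-1.8153)/0.8000 = -0.0691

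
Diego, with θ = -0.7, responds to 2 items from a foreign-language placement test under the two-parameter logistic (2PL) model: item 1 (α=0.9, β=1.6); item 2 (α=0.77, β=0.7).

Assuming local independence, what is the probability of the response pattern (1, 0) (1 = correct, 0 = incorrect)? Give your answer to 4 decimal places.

P(θ) = 1 / (1 + exp(−α(θ − β)))
P_1 = 1/(1+e^{2.0700}) = 0.1120
P_2 = 1/(1+e^{1.0780}) = 0.2539
L = P_1 × (1−P_2) = 0.1120 × 0.7461 = 0.08360

0.0836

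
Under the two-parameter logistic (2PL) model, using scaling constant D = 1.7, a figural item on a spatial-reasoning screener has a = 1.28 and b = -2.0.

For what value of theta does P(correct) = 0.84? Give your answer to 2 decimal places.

P(theta) = 1 / (1 + exp(−D·a(theta − b)))
logit = ln(0.8400/0.1600) = 1.6582
theta = b + logit/(1.7·a) = -2.0 + 1.6582/2.1760 = -1.2379

-1.24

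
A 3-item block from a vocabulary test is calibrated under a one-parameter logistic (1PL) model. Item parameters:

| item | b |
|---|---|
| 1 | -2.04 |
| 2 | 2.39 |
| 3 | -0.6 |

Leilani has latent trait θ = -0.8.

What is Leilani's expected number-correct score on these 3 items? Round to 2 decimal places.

1.27

P(θ) = 1 / (1 + exp(−(θ − b)))
P_1 = 1/(1+e^{-1.2400}) = 0.7756
P_2 = 1/(1+e^{3.1900}) = 0.0395
P_3 = 1/(1+e^{0.2000}) = 0.4502
E[score] = 0.7756 + 0.0395 + 0.4502 = 1.2653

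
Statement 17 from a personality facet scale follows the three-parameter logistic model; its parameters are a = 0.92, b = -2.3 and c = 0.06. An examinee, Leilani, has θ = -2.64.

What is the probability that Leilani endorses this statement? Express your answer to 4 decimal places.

P(θ) = c + (1 − c) · 1 / (1 + exp(−a(θ − b)))
Exponent: 0.92 × (-2.64 − (-2.3)) = -0.3128
1/(1 + e^{0.3128}) = 0.4224
P = 0.06 + 0.94 × 0.4224 = 0.4571

0.4571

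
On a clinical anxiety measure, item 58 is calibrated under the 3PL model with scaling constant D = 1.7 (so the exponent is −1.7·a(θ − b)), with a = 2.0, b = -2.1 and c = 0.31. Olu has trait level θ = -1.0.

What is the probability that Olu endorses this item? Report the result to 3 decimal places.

0.984

P(θ) = c + (1 − c) · 1 / (1 + exp(−D·a(θ − b)))
Exponent: 1.7 × 2.0 × (-1.0 − (-2.1)) = 3.7400
1/(1 + e^{-3.7400}) = 0.9768
P = 0.31 + 0.69 × 0.9768 = 0.9840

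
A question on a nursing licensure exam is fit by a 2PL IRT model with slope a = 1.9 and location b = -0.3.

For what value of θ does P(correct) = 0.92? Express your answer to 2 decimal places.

P(θ) = 1 / (1 + exp(−a(θ − b)))
logit = ln(0.9200/0.0800) = 2.4423
θ = b + logit/(a) = -0.3 + 2.4423/1.9000 = 0.9854

0.99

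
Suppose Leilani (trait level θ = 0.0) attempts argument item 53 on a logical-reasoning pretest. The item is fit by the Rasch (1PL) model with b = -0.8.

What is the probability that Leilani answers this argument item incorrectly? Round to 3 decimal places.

P(θ) = 1 / (1 + exp(−(θ − b)))
Exponent: (0.0 − (-0.8)) = 0.8000
1/(1 + e^{-0.8000}) = 0.6900
P = 0.6900
P(incorrect) = 1 − 0.6900 = 0.3100

0.310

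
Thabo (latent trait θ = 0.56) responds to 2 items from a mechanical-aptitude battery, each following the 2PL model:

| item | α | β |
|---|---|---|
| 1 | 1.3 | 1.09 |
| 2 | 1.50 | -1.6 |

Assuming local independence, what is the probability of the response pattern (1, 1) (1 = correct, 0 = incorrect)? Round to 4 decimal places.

0.3217

P(θ) = 1 / (1 + exp(−α(θ − β)))
P_1 = 1/(1+e^{0.6890}) = 0.3343
P_2 = 1/(1+e^{-3.2400}) = 0.9623
L = P_1 × P_2 = 0.3343 × 0.9623 = 0.32166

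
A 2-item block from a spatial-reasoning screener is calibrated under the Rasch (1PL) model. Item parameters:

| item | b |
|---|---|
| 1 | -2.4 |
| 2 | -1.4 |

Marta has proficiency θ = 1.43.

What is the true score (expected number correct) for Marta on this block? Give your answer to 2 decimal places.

P(θ) = 1 / (1 + exp(−(θ − b)))
P_1 = 1/(1+e^{-3.8300}) = 0.9788
P_2 = 1/(1+e^{-2.8300}) = 0.9443
E[score] = 0.9788 + 0.9443 = 1.9230

1.92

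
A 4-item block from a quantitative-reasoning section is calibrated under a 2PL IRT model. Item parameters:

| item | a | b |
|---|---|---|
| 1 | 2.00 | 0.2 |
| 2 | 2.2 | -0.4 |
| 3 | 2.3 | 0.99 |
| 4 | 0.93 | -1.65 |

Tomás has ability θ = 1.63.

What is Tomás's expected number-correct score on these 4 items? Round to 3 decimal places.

P(θ) = 1 / (1 + exp(−a(θ − b)))
P_1 = 1/(1+e^{-2.8600}) = 0.9458
P_2 = 1/(1+e^{-4.4660}) = 0.9886
P_3 = 1/(1+e^{-1.4720}) = 0.8134
P_4 = 1/(1+e^{-3.0504}) = 0.9548
E[score] = 0.9458 + 0.9886 + 0.8134 + 0.9548 = 3.7026

3.703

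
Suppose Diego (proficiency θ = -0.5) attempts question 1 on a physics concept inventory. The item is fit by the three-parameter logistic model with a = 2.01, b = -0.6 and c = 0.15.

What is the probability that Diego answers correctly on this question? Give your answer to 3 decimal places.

0.618

P(θ) = c + (1 − c) · 1 / (1 + exp(−a(θ − b)))
Exponent: 2.01 × (-0.5 − (-0.6)) = 0.2010
1/(1 + e^{-0.2010}) = 0.5501
P = 0.15 + 0.85 × 0.5501 = 0.6176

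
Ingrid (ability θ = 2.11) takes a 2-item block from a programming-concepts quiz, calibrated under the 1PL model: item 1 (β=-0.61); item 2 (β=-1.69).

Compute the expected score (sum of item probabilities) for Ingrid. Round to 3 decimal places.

P(θ) = 1 / (1 + exp(−(θ − β)))
P_1 = 1/(1+e^{-2.7200}) = 0.9382
P_2 = 1/(1+e^{-3.8000}) = 0.9781
E[score] = 0.9382 + 0.9781 = 1.9163

1.916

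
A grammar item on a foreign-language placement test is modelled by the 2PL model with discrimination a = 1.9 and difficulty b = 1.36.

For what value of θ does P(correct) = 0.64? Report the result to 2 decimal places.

1.66

P(θ) = 1 / (1 + exp(−a(θ − b)))
logit = ln(0.6400/0.3600) = 0.5754
θ = b + logit/(a) = 1.36 + 0.5754/1.9000 = 1.6628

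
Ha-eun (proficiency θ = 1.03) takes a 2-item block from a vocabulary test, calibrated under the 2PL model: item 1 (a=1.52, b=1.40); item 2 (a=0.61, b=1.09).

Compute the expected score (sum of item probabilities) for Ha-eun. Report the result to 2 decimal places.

0.85

P(θ) = 1 / (1 + exp(−a(θ − b)))
P_1 = 1/(1+e^{0.5624}) = 0.3630
P_2 = 1/(1+e^{0.0366}) = 0.4909
E[score] = 0.3630 + 0.4909 = 0.8538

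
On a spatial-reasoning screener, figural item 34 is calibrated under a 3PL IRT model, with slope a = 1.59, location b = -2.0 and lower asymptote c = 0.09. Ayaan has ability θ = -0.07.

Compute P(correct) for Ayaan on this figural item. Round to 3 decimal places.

P(θ) = c + (1 − c) · 1 / (1 + exp(−a(θ − b)))
Exponent: 1.59 × (-0.07 − (-2.0)) = 3.0687
1/(1 + e^{-3.0687}) = 0.9556
P = 0.09 + 0.91 × 0.9556 = 0.9596

0.960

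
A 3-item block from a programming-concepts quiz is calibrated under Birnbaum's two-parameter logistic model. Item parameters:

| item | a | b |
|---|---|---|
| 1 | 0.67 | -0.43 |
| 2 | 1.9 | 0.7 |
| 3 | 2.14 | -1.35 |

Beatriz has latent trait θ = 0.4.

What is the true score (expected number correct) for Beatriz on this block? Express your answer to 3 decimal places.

P(θ) = 1 / (1 + exp(−a(θ − b)))
P_1 = 1/(1+e^{-0.5561}) = 0.6355
P_2 = 1/(1+e^{0.5700}) = 0.3612
P_3 = 1/(1+e^{-3.7450}) = 0.9769
E[score] = 0.6355 + 0.3612 + 0.9769 = 1.9737

1.974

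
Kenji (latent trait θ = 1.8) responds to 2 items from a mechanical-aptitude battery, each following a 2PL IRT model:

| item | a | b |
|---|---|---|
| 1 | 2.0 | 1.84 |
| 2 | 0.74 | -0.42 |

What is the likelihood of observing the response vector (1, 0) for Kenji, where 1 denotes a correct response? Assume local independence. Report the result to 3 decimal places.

P(θ) = 1 / (1 + exp(−a(θ − b)))
P_1 = 1/(1+e^{0.0800}) = 0.4800
P_2 = 1/(1+e^{-1.6428}) = 0.8379
L = P_1 × (1−P_2) = 0.4800 × 0.1621 = 0.07780

0.078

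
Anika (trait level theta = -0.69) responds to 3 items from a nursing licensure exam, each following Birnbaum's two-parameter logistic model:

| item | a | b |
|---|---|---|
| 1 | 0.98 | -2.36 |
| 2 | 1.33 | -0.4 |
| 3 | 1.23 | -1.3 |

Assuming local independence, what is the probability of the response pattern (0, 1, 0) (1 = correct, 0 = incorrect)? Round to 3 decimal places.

0.021

P(theta) = 1 / (1 + exp(−a(theta − b)))
P_1 = 1/(1+e^{-1.6366}) = 0.8371
P_2 = 1/(1+e^{0.3857}) = 0.4048
P_3 = 1/(1+e^{-0.7503}) = 0.6792
L = (1−P_1) × P_2 × (1−P_3) = 0.1629 × 0.4048 × 0.3208 = 0.02115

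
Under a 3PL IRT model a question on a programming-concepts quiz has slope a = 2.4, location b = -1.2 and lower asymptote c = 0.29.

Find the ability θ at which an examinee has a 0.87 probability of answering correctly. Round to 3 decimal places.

-0.577

P(θ) = c + (1 − c) · 1 / (1 + exp(−a(θ − b)))
Remove guessing floor: (0.87 − 0.29)/(1 − 0.29) = 0.8169
logit = ln(0.8169/0.1831) = 1.4955
θ = b + logit/(a) = -1.2 + 1.4955/2.4000 = -0.5769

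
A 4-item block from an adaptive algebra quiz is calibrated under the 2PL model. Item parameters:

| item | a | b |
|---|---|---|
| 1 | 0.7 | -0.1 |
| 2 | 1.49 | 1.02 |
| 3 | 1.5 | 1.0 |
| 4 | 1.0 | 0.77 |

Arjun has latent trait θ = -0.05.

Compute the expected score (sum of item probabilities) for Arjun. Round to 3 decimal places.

P(θ) = 1 / (1 + exp(−a(θ − b)))
P_1 = 1/(1+e^{-0.0350}) = 0.5087
P_2 = 1/(1+e^{1.5943}) = 0.1688
P_3 = 1/(1+e^{1.5750}) = 0.1715
P_4 = 1/(1+e^{0.8200}) = 0.3058
E[score] = 0.5087 + 0.1688 + 0.1715 + 0.3058 = 1.1548

1.155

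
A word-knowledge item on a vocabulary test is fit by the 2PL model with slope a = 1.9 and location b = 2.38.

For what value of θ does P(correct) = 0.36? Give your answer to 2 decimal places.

P(θ) = 1 / (1 + exp(−a(θ − b)))
logit = ln(0.3600/0.6400) = -0.5754
θ = b + logit/(a) = 2.38 + (-0.5754)/1.9000 = 2.0772

2.08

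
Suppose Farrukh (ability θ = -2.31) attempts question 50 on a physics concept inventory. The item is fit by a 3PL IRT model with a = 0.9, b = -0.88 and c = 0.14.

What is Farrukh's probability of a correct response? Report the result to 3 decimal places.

0.326

P(θ) = c + (1 − c) · 1 / (1 + exp(−a(θ − b)))
Exponent: 0.9 × (-2.31 − (-0.88)) = -1.2870
1/(1 + e^{1.2870}) = 0.2164
P = 0.14 + 0.86 × 0.2164 = 0.3261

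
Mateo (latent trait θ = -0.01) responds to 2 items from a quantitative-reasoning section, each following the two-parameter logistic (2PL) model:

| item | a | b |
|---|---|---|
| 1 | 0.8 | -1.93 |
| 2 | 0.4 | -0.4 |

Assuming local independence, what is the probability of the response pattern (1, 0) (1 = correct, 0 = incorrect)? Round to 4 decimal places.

0.3794

P(θ) = 1 / (1 + exp(−a(θ − b)))
P_1 = 1/(1+e^{-1.5360}) = 0.8229
P_2 = 1/(1+e^{-0.1560}) = 0.5389
L = P_1 × (1−P_2) = 0.8229 × 0.4611 = 0.37941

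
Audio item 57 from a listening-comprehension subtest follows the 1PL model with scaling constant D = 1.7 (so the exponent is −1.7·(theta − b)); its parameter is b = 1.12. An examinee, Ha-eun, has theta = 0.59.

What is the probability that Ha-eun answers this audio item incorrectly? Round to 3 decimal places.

P(theta) = 1 / (1 + exp(−D·(theta − b)))
Exponent: 1.7 × (0.59 − 1.12) = -0.9010
1/(1 + e^{0.9010}) = 0.2888
P = 0.2888
P(incorrect) = 1 − 0.2888 = 0.7112

0.711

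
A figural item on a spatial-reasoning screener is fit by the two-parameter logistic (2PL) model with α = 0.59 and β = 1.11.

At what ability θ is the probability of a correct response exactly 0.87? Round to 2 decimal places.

P(θ) = 1 / (1 + exp(−α(θ − β)))
logit = ln(0.8700/0.1300) = 1.9010
θ = β + logit/(α) = 1.11 + 1.9010/0.5900 = 4.3320

4.33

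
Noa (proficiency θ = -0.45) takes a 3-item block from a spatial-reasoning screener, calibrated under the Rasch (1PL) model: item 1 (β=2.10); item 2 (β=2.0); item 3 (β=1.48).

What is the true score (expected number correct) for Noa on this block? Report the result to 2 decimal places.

0.28

P(θ) = 1 / (1 + exp(−(θ − β)))
P_1 = 1/(1+e^{2.5500}) = 0.0724
P_2 = 1/(1+e^{2.4500}) = 0.0794
P_3 = 1/(1+e^{1.9300}) = 0.1268
E[score] = 0.0724 + 0.0794 + 0.1268 = 0.2786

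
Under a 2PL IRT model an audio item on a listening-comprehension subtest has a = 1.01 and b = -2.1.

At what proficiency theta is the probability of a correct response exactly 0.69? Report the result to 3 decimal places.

-1.308

P(theta) = 1 / (1 + exp(−a(theta − b)))
logit = ln(0.6900/0.3100) = 0.8001
theta = b + logit/(a) = -2.1 + 0.8001/1.0100 = -1.3078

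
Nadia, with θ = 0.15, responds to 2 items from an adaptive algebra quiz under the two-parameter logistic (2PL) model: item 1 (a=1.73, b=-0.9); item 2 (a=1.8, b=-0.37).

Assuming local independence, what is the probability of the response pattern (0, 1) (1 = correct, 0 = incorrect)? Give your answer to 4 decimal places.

P(θ) = 1 / (1 + exp(−a(θ − b)))
P_1 = 1/(1+e^{-1.8165}) = 0.8601
P_2 = 1/(1+e^{-0.9360}) = 0.7183
L = (1−P_1) × P_2 = 0.1399 × 0.7183 = 0.10046

0.1005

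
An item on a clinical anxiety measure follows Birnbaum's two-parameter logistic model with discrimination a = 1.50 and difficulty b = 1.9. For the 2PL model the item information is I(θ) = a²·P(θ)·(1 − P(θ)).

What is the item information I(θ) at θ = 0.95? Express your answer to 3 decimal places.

0.352

P = 1/(1+e^{1.4250}) = 0.1939
P(1−P) = 0.1939 × 0.8061 = 0.1563
I = a² × P(1−P) = 1.50² × 0.1563 = 0.35165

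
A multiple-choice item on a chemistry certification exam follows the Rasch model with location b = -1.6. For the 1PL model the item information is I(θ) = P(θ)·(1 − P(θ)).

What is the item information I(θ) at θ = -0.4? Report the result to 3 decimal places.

P = 1/(1+e^{-1.2000}) = 0.7685
P(1−P) = 0.7685 × 0.2315 = 0.1779
I = P(1−P) = 0.17789

0.178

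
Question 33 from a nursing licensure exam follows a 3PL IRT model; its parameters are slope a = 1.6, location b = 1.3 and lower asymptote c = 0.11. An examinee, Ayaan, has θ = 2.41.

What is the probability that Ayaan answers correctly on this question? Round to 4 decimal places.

0.8711

P(θ) = c + (1 − c) · 1 / (1 + exp(−a(θ − b)))
Exponent: 1.6 × (2.41 − 1.3) = 1.7760
1/(1 + e^{-1.7760}) = 0.8552
P = 0.11 + 0.89 × 0.8552 = 0.8711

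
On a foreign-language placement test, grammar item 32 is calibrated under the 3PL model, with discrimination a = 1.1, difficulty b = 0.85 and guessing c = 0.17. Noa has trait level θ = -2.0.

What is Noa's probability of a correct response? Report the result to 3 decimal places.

P(θ) = c + (1 − c) · 1 / (1 + exp(−a(θ − b)))
Exponent: 1.1 × (-2.0 − 0.85) = -3.1350
1/(1 + e^{3.1350}) = 0.0417
P = 0.17 + 0.83 × 0.0417 = 0.2046

0.205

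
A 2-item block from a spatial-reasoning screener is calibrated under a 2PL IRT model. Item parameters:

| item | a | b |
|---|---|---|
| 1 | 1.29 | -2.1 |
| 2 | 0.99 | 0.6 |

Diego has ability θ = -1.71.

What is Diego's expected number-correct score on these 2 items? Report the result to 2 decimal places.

0.72

P(θ) = 1 / (1 + exp(−a(θ − b)))
P_1 = 1/(1+e^{-0.5031}) = 0.6232
P_2 = 1/(1+e^{2.2869}) = 0.0922
E[score] = 0.6232 + 0.0922 = 0.7154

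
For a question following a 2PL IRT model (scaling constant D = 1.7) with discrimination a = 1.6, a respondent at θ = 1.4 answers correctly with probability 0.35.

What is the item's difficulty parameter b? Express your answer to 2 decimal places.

1.63

P(θ) = 1 / (1 + exp(−D·a(θ − b)))
logit(0.35) = ln(0.35/0.65) = -0.6190
b = θ − logit/(1.7·a) = 1.4 − (-0.6190)/2.7200 = 1.6276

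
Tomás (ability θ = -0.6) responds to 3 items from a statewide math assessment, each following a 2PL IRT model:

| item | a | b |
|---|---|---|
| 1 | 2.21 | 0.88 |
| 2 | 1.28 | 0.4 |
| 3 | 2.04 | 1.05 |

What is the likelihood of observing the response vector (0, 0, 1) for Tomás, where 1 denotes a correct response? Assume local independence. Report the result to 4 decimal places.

0.0252

P(θ) = 1 / (1 + exp(−a(θ − b)))
P_1 = 1/(1+e^{3.2708}) = 0.0366
P_2 = 1/(1+e^{1.2800}) = 0.2176
P_3 = 1/(1+e^{3.3660}) = 0.0334
L = (1−P_1) × (1−P_2) × P_3 = 0.9634 × 0.7824 × 0.0334 = 0.02516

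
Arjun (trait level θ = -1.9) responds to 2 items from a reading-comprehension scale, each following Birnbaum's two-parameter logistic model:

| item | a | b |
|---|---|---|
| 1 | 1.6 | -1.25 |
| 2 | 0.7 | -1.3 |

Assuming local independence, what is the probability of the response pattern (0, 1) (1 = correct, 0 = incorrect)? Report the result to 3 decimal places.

P(θ) = 1 / (1 + exp(−a(θ − b)))
P_1 = 1/(1+e^{1.0400}) = 0.2611
P_2 = 1/(1+e^{0.4200}) = 0.3965
L = (1−P_1) × P_2 = 0.7389 × 0.3965 = 0.29297

0.293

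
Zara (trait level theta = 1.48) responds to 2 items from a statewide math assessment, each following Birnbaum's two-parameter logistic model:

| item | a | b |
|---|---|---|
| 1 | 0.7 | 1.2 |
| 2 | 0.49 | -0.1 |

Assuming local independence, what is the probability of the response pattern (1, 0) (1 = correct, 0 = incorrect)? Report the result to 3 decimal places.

P(theta) = 1 / (1 + exp(−a(theta − b)))
P_1 = 1/(1+e^{-0.1960}) = 0.5488
P_2 = 1/(1+e^{-0.7742}) = 0.6844
L = P_1 × (1−P_2) = 0.5488 × 0.3156 = 0.17320

0.173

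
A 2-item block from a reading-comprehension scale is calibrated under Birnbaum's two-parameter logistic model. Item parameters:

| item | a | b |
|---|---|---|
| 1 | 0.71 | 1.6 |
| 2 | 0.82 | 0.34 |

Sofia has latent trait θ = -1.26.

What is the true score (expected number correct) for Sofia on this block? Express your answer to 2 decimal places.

0.33

P(θ) = 1 / (1 + exp(−a(θ − b)))
P_1 = 1/(1+e^{2.0306}) = 0.1160
P_2 = 1/(1+e^{1.3120}) = 0.2122
E[score] = 0.1160 + 0.2122 = 0.3282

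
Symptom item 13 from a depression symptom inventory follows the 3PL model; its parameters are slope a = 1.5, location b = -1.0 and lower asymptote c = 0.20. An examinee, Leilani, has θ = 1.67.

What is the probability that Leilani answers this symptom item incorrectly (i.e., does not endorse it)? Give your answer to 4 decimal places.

0.0143

P(θ) = c + (1 − c) · 1 / (1 + exp(−a(θ − b)))
Exponent: 1.5 × (1.67 − (-1.0)) = 4.0050
1/(1 + e^{-4.0050}) = 0.9821
P = 0.20 + 0.80 × 0.9821 = 0.9857
P(incorrect) = 1 − 0.9857 = 0.0143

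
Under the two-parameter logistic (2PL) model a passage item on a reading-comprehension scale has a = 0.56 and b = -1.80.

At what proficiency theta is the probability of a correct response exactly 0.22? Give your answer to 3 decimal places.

P(theta) = 1 / (1 + exp(−a(theta − b)))
logit = ln(0.2200/0.7800) = -1.2657
theta = b + logit/(a) = -1.80 + (-1.2657)/0.5600 = -4.0601

-4.060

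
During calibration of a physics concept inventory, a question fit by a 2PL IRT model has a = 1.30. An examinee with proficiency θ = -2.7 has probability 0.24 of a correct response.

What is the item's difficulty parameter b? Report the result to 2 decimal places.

-1.81

P(θ) = 1 / (1 + exp(−a(θ − b)))
logit(0.24) = ln(0.24/0.76) = -1.1527
b = θ − logit/(a) = -2.7 − (-1.1527)/1.3000 = -1.8133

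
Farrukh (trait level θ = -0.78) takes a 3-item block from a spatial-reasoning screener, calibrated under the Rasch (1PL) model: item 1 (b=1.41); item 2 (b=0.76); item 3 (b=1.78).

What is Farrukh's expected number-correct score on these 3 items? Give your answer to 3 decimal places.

P(θ) = 1 / (1 + exp(−(θ − b)))
P_1 = 1/(1+e^{2.1900}) = 0.1007
P_2 = 1/(1+e^{1.5400}) = 0.1765
P_3 = 1/(1+e^{2.5600}) = 0.0718
E[score] = 0.1007 + 0.1765 + 0.0718 = 0.3489

0.349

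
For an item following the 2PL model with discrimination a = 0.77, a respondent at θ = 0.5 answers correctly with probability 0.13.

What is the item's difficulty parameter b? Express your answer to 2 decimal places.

2.97

P(θ) = 1 / (1 + exp(−a(θ − b)))
logit(0.13) = ln(0.13/0.87) = -1.9010
b = θ − logit/(a) = 0.5 − (-1.9010)/0.7700 = 2.9688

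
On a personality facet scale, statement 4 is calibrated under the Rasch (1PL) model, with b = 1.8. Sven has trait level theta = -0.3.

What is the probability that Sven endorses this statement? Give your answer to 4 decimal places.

P(theta) = 1 / (1 + exp(−(theta − b)))
Exponent: (-0.3 − 1.8) = -2.1000
1/(1 + e^{2.1000}) = 0.1091
P = 0.1091

0.1091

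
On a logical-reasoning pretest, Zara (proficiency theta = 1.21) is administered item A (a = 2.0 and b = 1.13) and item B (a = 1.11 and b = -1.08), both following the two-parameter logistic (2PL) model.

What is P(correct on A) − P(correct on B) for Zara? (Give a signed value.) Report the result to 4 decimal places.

P(theta) = 1 / (1 + exp(−a(theta − b)))
P_A = 0.5399
P_B = 0.9270
P_A − P_B = -0.3871

-0.3871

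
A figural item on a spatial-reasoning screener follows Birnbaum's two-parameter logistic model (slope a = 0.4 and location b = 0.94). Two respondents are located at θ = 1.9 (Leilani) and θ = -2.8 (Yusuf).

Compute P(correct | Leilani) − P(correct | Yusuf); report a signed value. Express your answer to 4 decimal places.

0.4118

P(θ) = 1 / (1 + exp(−a(θ − b)))
P(Leilani) = 0.5948  [exponent 0.3840]
P(Yusuf) = 0.1830  [exponent -1.4960]
Difference = 0.5948 − 0.1830 = 0.4118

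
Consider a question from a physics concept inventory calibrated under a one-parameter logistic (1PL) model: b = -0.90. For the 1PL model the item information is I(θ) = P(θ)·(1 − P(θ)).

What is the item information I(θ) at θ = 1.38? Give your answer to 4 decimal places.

P = 1/(1+e^{-2.2800}) = 0.9072
P(1−P) = 0.9072 × 0.0928 = 0.0842
I = P(1−P) = 0.08418

0.0842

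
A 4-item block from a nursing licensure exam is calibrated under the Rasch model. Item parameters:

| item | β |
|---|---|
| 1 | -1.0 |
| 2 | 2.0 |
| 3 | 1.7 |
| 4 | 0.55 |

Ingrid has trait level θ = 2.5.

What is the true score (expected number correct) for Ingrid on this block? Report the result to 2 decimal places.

3.16

P(θ) = 1 / (1 + exp(−(θ − β)))
P_1 = 1/(1+e^{-3.5000}) = 0.9707
P_2 = 1/(1+e^{-0.5000}) = 0.6225
P_3 = 1/(1+e^{-0.8000}) = 0.6900
P_4 = 1/(1+e^{-1.9500}) = 0.8754
E[score] = 0.9707 + 0.6225 + 0.6900 + 0.8754 = 3.1586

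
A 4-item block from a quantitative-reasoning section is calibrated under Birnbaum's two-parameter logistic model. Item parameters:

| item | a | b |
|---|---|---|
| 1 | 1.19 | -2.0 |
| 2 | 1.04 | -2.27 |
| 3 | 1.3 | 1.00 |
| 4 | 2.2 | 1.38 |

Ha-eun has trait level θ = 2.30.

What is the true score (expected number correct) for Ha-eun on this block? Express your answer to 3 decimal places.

P(θ) = 1 / (1 + exp(−a(θ − b)))
P_1 = 1/(1+e^{-5.1170}) = 0.9940
P_2 = 1/(1+e^{-4.7528}) = 0.9914
P_3 = 1/(1+e^{-1.6900}) = 0.8442
P_4 = 1/(1+e^{-2.0240}) = 0.8833
E[score] = 0.9940 + 0.9914 + 0.8442 + 0.8833 = 3.7130

3.713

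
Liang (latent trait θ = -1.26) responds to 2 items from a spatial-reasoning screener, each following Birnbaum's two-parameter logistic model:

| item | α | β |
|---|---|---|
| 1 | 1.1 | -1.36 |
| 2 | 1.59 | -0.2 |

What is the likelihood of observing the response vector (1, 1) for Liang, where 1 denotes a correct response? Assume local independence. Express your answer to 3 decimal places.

0.082

P(θ) = 1 / (1 + exp(−α(θ − β)))
P_1 = 1/(1+e^{-0.1100}) = 0.5275
P_2 = 1/(1+e^{1.6854}) = 0.1564
L = P_1 × P_2 = 0.5275 × 0.1564 = 0.08249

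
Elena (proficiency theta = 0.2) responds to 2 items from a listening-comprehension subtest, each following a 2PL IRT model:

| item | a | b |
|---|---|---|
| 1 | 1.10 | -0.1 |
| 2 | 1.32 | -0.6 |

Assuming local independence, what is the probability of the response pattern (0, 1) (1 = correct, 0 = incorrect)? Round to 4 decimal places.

0.3103

P(theta) = 1 / (1 + exp(−a(theta − b)))
P_1 = 1/(1+e^{-0.3300}) = 0.5818
P_2 = 1/(1+e^{-1.0560}) = 0.7419
L = (1−P_1) × P_2 = 0.4182 × 0.7419 = 0.31030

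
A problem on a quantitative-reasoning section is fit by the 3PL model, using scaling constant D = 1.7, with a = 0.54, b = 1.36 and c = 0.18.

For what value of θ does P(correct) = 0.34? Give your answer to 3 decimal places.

-0.184

P(θ) = c + (1 − c) · 1 / (1 + exp(−D·a(θ − b)))
Remove guessing floor: (0.34 − 0.18)/(1 − 0.18) = 0.1951
logit = ln(0.1951/0.8049) = -1.4171
θ = b + logit/(1.7·a) = 1.36 + (-1.4171)/0.9180 = -0.1836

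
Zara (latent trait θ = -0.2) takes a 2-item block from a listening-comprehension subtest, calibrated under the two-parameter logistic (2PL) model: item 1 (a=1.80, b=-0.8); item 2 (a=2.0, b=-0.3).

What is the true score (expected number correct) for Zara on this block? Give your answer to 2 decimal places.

P(θ) = 1 / (1 + exp(−a(θ − b)))
P_1 = 1/(1+e^{-1.0800}) = 0.7465
P_2 = 1/(1+e^{-0.2000}) = 0.5498
E[score] = 0.7465 + 0.5498 = 1.2963

1.30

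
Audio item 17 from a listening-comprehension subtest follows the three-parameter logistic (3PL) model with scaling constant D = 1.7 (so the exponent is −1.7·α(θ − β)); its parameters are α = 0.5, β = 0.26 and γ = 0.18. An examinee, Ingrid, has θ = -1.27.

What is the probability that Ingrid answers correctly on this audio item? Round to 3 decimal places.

P(θ) = γ + (1 − γ) · 1 / (1 + exp(−D·α(θ − β)))
Exponent: 1.7 × 0.5 × (-1.27 − 0.26) = -1.3005
1/(1 + e^{1.3005}) = 0.2141
P = 0.18 + 0.82 × 0.2141 = 0.3555

0.356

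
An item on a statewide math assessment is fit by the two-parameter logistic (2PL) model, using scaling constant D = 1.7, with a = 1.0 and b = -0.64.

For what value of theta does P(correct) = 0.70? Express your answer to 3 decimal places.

P(theta) = 1 / (1 + exp(−D·a(theta − b)))
logit = ln(0.7000/0.3000) = 0.8473
theta = b + logit/(1.7·a) = -0.64 + 0.8473/1.7000 = -0.1416

-0.142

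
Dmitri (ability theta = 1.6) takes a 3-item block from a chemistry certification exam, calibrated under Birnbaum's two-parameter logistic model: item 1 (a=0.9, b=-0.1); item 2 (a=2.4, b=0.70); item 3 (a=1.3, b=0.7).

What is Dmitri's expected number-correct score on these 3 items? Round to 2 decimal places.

P(theta) = 1 / (1 + exp(−a(theta − b)))
P_1 = 1/(1+e^{-1.5300}) = 0.8220
P_2 = 1/(1+e^{-2.1600}) = 0.8966
P_3 = 1/(1+e^{-1.1700}) = 0.7631
E[score] = 0.8220 + 0.8966 + 0.7631 = 2.4818

2.48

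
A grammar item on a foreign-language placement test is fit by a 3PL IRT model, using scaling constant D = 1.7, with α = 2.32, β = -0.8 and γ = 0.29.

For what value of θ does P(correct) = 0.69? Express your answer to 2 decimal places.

-0.74

P(θ) = γ + (1 − γ) · 1 / (1 + exp(−D·α(θ − β)))
Remove guessing floor: (0.69 − 0.29)/(1 − 0.29) = 0.5634
logit = ln(0.5634/0.4366) = 0.2549
θ = β + logit/(1.7·α) = -0.8 + 0.2549/3.9440 = -0.7354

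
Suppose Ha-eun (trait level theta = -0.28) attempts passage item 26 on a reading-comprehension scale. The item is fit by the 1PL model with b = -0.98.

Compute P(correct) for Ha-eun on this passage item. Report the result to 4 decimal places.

0.6682

P(theta) = 1 / (1 + exp(−(theta − b)))
Exponent: (-0.28 − (-0.98)) = 0.7000
1/(1 + e^{-0.7000}) = 0.6682
P = 0.6682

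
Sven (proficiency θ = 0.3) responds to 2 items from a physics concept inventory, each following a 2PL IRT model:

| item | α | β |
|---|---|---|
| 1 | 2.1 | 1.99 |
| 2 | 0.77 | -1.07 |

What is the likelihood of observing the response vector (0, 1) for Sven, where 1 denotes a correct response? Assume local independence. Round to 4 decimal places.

P(θ) = 1 / (1 + exp(−α(θ − β)))
P_1 = 1/(1+e^{3.5490}) = 0.0279
P_2 = 1/(1+e^{-1.0549}) = 0.7417
L = (1−P_1) × P_2 = 0.9721 × 0.7417 = 0.72098

0.7210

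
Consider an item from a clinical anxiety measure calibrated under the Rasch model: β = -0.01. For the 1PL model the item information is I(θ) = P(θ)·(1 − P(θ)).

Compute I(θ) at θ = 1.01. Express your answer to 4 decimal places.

0.1948

P = 1/(1+e^{-1.0200}) = 0.7350
P(1−P) = 0.7350 × 0.2650 = 0.1948
I = P(1−P) = 0.19479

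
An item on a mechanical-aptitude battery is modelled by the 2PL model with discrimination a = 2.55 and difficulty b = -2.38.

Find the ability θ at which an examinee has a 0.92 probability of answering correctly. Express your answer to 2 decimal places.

P(θ) = 1 / (1 + exp(−a(θ − b)))
logit = ln(0.9200/0.0800) = 2.4423
θ = b + logit/(a) = -2.38 + 2.4423/2.5500 = -1.4222

-1.42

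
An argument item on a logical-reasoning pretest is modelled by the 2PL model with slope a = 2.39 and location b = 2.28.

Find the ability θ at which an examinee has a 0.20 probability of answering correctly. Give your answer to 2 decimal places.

P(θ) = 1 / (1 + exp(−a(θ − b)))
logit = ln(0.2000/0.8000) = -1.3863
θ = b + logit/(a) = 2.28 + (-1.3863)/2.3900 = 1.7000

1.70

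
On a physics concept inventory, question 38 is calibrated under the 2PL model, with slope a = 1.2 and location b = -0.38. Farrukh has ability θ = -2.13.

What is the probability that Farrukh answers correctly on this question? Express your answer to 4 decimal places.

0.1091

P(θ) = 1 / (1 + exp(−a(θ − b)))
Exponent: 1.2 × (-2.13 − (-0.38)) = -2.1000
1/(1 + e^{2.1000}) = 0.1091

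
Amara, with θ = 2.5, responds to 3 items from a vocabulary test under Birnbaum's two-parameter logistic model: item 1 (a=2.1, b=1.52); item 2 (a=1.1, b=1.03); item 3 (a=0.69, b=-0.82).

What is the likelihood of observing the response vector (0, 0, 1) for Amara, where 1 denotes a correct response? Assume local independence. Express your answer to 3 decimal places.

P(θ) = 1 / (1 + exp(−a(θ − b)))
P_1 = 1/(1+e^{-2.0580}) = 0.8868
P_2 = 1/(1+e^{-1.6170}) = 0.8344
P_3 = 1/(1+e^{-2.2908}) = 0.9081
L = (1−P_1) × (1−P_2) × P_3 = 0.1132 × 0.1656 × 0.9081 = 0.01703

0.017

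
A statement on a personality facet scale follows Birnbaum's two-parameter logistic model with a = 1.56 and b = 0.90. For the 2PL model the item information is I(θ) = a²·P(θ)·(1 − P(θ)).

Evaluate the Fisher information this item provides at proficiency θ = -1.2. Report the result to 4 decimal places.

0.0854

P = 1/(1+e^{3.2760}) = 0.0364
P(1−P) = 0.0364 × 0.9636 = 0.0351
I = a² × P(1−P) = 1.56² × 0.0351 = 0.08537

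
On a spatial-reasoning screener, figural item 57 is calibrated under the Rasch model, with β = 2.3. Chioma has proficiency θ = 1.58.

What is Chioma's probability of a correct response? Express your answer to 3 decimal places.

P(θ) = 1 / (1 + exp(−(θ − β)))
Exponent: (1.58 − 2.3) = -0.7200
1/(1 + e^{0.7200}) = 0.3274
P = 0.3274

0.327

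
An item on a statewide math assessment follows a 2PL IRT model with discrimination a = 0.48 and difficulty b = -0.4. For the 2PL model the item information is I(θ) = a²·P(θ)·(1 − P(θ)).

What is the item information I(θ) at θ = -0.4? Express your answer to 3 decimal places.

0.058

P = 1/(1+e^{0.0000}) = 0.5000
P(1−P) = 0.5000 × 0.5000 = 0.2500
I = a² × P(1−P) = 0.48² × 0.2500 = 0.05760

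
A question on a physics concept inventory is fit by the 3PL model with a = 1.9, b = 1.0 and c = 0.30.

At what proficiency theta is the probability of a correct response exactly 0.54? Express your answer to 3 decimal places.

0.658

P(theta) = c + (1 − c) · 1 / (1 + exp(−a(theta − b)))
Remove guessing floor: (0.54 − 0.30)/(1 − 0.30) = 0.3429
logit = ln(0.3429/0.6571) = -0.6506
theta = b + logit/(a) = 1.0 + (-0.6506)/1.9000 = 0.6576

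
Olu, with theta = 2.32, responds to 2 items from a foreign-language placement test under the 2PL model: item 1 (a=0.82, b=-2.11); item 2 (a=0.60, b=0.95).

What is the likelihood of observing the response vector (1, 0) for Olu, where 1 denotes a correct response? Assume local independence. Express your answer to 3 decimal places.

P(theta) = 1 / (1 + exp(−a(theta − b)))
P_1 = 1/(1+e^{-3.6326}) = 0.9742
P_2 = 1/(1+e^{-0.8220}) = 0.6947
L = P_1 × (1−P_2) = 0.9742 × 0.3053 = 0.29747

0.297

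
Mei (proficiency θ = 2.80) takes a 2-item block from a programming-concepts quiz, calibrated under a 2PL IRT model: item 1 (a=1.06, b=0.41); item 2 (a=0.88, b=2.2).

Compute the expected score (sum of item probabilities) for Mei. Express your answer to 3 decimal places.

1.555

P(θ) = 1 / (1 + exp(−a(θ − b)))
P_1 = 1/(1+e^{-2.5334}) = 0.9265
P_2 = 1/(1+e^{-0.5280}) = 0.6290
E[score] = 0.9265 + 0.6290 = 1.5555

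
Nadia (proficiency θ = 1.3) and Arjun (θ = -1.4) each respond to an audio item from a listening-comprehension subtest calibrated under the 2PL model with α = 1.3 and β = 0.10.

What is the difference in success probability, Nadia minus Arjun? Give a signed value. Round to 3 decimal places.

P(θ) = 1 / (1 + exp(−α(θ − β)))
P(Nadia) = 0.8264  [exponent 1.5600]
P(Arjun) = 0.1246  [exponent -1.9500]
Difference = 0.8264 − 0.1246 = 0.7018

0.702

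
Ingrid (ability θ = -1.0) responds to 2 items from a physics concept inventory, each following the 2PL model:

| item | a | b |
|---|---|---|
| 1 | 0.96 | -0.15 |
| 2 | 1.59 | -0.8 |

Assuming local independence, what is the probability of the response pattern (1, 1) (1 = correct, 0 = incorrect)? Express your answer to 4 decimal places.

0.1291

P(θ) = 1 / (1 + exp(−a(θ − b)))
P_1 = 1/(1+e^{0.8160}) = 0.3066
P_2 = 1/(1+e^{0.3180}) = 0.4212
L = P_1 × P_2 = 0.3066 × 0.4212 = 0.12913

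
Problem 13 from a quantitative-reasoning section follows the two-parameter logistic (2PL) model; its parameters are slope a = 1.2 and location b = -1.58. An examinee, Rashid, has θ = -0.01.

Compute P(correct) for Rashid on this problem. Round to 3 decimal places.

0.868

P(θ) = 1 / (1 + exp(−a(θ − b)))
Exponent: 1.2 × (-0.01 − (-1.58)) = 1.8840
1/(1 + e^{-1.8840}) = 0.8681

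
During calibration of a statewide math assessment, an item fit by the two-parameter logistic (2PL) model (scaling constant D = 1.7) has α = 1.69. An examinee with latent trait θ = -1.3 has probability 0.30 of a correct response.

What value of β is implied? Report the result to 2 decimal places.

P(θ) = 1 / (1 + exp(−D·α(θ − β)))
logit(0.30) = ln(0.30/0.70) = -0.8473
β = θ − logit/(1.7·α) = -1.3 − (-0.8473)/2.8730 = -1.0051

-1.01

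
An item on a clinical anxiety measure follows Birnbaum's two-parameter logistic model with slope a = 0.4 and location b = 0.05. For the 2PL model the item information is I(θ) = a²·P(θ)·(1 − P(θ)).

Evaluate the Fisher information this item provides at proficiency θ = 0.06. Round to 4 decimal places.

0.0400

P = 1/(1+e^{-0.0040}) = 0.5010
P(1−P) = 0.5010 × 0.4990 = 0.2500
I = a² × P(1−P) = 0.4² × 0.2500 = 0.04000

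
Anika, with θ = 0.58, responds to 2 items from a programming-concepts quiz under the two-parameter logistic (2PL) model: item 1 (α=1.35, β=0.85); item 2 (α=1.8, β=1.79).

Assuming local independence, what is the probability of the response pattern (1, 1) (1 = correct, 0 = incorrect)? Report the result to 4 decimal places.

0.0417

P(θ) = 1 / (1 + exp(−α(θ − β)))
P_1 = 1/(1+e^{0.3645}) = 0.4099
P_2 = 1/(1+e^{2.1780}) = 0.1017
L = P_1 × P_2 = 0.4099 × 0.1017 = 0.04170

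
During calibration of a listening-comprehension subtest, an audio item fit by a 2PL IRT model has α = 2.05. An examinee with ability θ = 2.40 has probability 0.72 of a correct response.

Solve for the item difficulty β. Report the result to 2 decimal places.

1.94

P(θ) = 1 / (1 + exp(−α(θ − β)))
logit(0.72) = ln(0.72/0.28) = 0.9445
β = θ − logit/(α) = 2.40 − 0.9445/2.0500 = 1.9393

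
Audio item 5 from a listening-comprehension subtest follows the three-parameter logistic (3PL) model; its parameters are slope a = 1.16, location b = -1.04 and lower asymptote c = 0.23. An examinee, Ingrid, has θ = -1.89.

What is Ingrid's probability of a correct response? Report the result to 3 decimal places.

0.439

P(θ) = c + (1 − c) · 1 / (1 + exp(−a(θ − b)))
Exponent: 1.16 × (-1.89 − (-1.04)) = -0.9860
1/(1 + e^{0.9860}) = 0.2717
P = 0.23 + 0.77 × 0.2717 = 0.4392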